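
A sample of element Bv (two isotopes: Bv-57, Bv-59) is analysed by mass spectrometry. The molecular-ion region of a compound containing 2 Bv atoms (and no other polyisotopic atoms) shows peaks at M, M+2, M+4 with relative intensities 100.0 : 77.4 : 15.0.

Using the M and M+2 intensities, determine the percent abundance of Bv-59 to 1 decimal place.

Let p = fractional abundance of Bv-57. I(M+2)/I(M) = [C(2,1)·p^1·(1−p)] / p^2 = 2·(1−p)/p = 77.4/100.0 = 0.7740
(1−p)/p = 0.7740/2 = 0.3870  ⇒  p = 1/(1 + 0.3870) = 0.7210
Bv-57: 72.1%, Bv-59: 27.9%.

27.9%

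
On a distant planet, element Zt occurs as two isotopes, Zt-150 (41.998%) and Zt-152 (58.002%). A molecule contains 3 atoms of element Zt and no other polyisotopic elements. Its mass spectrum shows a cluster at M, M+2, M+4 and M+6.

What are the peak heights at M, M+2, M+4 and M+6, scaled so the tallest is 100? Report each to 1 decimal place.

The 3 Zt atoms are independent, so intensities follow the terms of (0.41998 + 0.58002)^3.
P(M) = 0.41998^3 = 0.074077
P(M+2) = 3 × 0.41998^2 × 0.58002^1 = 0.306917
P(M+4) = 3 × 0.41998^1 × 0.58002^2 = 0.423873
P(M+6) = 0.58002^3 = 0.195132
The M+4 peak is largest (0.423873); scaling to 100 gives 17.5 : 72.4 : 100.0 : 46.0.

17.5 : 72.4 : 100.0 : 46.0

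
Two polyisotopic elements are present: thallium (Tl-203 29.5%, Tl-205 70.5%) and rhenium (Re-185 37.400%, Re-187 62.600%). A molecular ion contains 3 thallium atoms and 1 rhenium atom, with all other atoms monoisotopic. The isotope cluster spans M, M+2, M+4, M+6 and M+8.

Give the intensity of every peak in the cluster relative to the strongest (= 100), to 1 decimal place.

2.4 : 20.9 : 68.8 : 100.0 : 54.0

Thallium pattern (n=3): 0.02567237 : 0.18405787 : 0.43986713 : 0.35040263
Rhenium pattern (n=1): 0.3740 : 0.6260
Convolve the two distributions (both contribute in 2-u steps):
  M: 0.02567237×0.3740 = 0.009601
  M+2: 0.02567237×0.6260 + 0.18405787×0.3740 = 0.084909
  M+4: 0.18405787×0.6260 + 0.43986713×0.3740 = 0.279731
  M+6: 0.43986713×0.6260 + 0.35040263×0.3740 = 0.406407
  M+8: 0.35040263×0.6260 = 0.219352
Scale to base peak (0.406407) = 100: 2.4 : 20.9 : 68.8 : 100.0 : 54.0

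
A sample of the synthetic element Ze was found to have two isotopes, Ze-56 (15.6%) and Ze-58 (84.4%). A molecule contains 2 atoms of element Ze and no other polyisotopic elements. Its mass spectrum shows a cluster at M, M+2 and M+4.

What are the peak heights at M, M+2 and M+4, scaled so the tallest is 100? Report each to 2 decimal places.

Expanding (0.156 + 0.844)^2:
P(M) = 0.156^2 = 0.024336
P(M+2) = 2 × 0.156^1 × 0.844^1 = 0.263328
P(M+4) = 0.844^2 = 0.712336
The M+4 peak is largest (0.712336); scaling to 100 gives 3.42 : 36.97 : 100.00.

3.42 : 36.97 : 100.00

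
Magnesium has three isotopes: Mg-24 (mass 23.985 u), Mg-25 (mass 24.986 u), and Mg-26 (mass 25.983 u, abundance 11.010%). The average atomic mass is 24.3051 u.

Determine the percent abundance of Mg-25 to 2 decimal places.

The remaining 88.990% is split between Mg-24 (fraction x) and Mg-25 (fraction 0.88990 − x).
Substituting: 23.985x + 24.986(0.88990 − x) = 21.4443717
(23.985 − 24.986)x = -0.7906697  ⇒  x = 0.78988, y = 0.10002
Mg-24: 78.99%, Mg-25: 10.00%.

10.00%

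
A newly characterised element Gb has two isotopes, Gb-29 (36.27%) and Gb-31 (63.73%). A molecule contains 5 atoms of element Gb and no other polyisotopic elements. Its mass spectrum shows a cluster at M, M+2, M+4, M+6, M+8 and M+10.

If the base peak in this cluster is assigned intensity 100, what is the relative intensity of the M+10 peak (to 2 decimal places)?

30.87

Term probabilities: M 0.0063, M+2 0.0551, M+4 0.1938, M+6 0.3405, M+8 0.2992, M+10 0.1051. Base peak = M+6.
P(M+6) = C(5,3) × 0.3627^2 × 0.6373^3 = 10 × 0.13155129 × 0.25884022 = 0.340508 (base)
P(M+10) = C(5,5) × 0.3627^0 × 0.6373^5 = 1 × 1.0000 × 0.10512829 = 0.105128
Relative intensity = 0.105128 / 0.340508 × 100 = 30.87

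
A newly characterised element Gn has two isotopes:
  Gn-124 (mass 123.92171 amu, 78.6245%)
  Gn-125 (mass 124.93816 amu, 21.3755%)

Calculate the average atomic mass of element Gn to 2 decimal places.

Average mass = Σ (abundance × isotope mass) = 0.786245 × 123.92171 + 0.213755 × 124.93816
= 97.432825 + 26.706156 = 124.138981 amu

124.14 amu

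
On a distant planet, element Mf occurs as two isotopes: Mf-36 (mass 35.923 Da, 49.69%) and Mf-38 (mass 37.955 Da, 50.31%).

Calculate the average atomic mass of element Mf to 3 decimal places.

Ar = Σ fᵢ·mᵢ = 0.4969 × 35.923 + 0.5031 × 37.955
= 17.8501 + 19.0952 = 36.9453 Da

36.945 Da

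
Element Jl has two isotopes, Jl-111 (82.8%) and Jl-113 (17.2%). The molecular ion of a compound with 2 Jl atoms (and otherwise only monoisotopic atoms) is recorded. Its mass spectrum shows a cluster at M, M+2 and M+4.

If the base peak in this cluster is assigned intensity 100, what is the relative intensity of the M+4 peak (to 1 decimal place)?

(0.828 + 0.172)^2 gives M 0.6856, M+2 0.2848, M+4 0.0296; the largest is M.
P(M) = C(2,0) × 0.828^2 × 0.172^0 = 1 × 0.685584 × 1.0000 = 0.685584 (base)
P(M+4) = C(2,2) × 0.828^0 × 0.172^2 = 1 × 1.0000 × 0.029584 = 0.029584
Relative intensity = 0.029584 / 0.685584 × 100 = 4.3

4.3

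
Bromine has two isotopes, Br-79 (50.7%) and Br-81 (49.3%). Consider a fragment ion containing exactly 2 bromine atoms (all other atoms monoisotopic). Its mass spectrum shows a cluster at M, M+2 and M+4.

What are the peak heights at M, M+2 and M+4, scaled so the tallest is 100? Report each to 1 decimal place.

Expanding (0.507 + 0.493)^2:
P(M) = 0.507^2 = 0.257049
P(M+2) = 2 × 0.507^1 × 0.493^1 = 0.499902
P(M+4) = 0.493^2 = 0.243049
The M+2 peak is largest (0.499902); scaling to 100 gives 51.4 : 100.0 : 48.6.

51.4 : 100.0 : 48.6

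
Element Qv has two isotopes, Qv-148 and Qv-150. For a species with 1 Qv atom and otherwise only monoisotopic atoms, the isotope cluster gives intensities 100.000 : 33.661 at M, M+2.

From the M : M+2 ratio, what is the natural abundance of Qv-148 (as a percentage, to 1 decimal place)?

Write p for the Qv-148 fraction. I(M+2)/I(M) = [C(1,1)·p^0·(1−p)] / p^1 = 1·(1−p)/p = 33.661/100.000 = 0.3366
(1−p)/p = 0.3366/1 = 0.3366  ⇒  p = 1/(1 + 0.3366) = 0.7482
Qv-148: 74.8%, Qv-150: 25.2%.

74.8%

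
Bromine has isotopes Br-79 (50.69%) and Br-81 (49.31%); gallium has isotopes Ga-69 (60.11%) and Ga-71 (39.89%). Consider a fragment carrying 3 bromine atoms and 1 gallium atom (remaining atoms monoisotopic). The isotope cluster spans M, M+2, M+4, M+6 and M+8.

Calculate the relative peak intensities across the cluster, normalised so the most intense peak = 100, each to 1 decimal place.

20.9 : 75.0 : 100.0 : 58.7 : 12.8

Bromine pattern (n=3): 0.13024674 : 0.3801026 : 0.36975457 : 0.11989609
Gallium pattern (n=1): 0.6011 : 0.3989
Convolve the two distributions (both contribute in 2-u steps):
  M: 0.13024674×0.6011 = 0.078291
  M+2: 0.13024674×0.3989 + 0.3801026×0.6011 = 0.280435
  M+4: 0.3801026×0.3989 + 0.36975457×0.6011 = 0.373882
  M+6: 0.36975457×0.3989 + 0.11989609×0.6011 = 0.219565
  M+8: 0.11989609×0.3989 = 0.047827
Scale to base peak (0.373882) = 100: 20.9 : 75.0 : 100.0 : 58.7 : 12.8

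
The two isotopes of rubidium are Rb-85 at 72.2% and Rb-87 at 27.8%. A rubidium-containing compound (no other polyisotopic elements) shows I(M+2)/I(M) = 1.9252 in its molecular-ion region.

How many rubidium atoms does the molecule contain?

5

For n independent Rb atoms, I(M+2)/I(M) = n · (abundance Rb-87) / (abundance Rb-85) = n · 0.278/0.722.
n = 1.9252 × 0.722/0.278 = 5.00 ≈ 5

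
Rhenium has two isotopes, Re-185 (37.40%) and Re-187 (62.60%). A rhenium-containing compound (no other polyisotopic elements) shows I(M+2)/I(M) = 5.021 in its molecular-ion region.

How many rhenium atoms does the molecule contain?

For n independent Re atoms, I(M+2)/I(M) = n · (abundance Re-187) / (abundance Re-185) = n · 0.6260/0.3740.
n = 5.021 × 0.3740/0.6260 = 3.00 ≈ 3

3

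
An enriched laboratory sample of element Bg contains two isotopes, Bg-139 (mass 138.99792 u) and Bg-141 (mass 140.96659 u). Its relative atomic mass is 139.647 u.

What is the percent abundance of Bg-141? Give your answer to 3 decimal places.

32.970%

Writing the weighted mean with unknown fraction x of Bg-139:
138.99792·x + 140.96659·(1 − x) = 139.647
(138.99792 − 140.96659)·x = 139.647 − 140.96659
x = -1.31959 / -1.96867 = 0.67030 → 67.030% Bg-139, 32.970% Bg-141.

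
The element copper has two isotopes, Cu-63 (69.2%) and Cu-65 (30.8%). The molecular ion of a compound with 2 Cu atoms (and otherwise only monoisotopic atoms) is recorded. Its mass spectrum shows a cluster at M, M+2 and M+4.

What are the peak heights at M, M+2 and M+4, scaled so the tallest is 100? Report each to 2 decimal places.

The 2 Cu atoms are independent, so intensities follow the terms of (0.692 + 0.308)^2.
P(M) = 0.692^2 = 0.478864
P(M+2) = 2 × 0.692^1 × 0.308^1 = 0.426272
P(M+4) = 0.308^2 = 0.094864
The M peak is largest (0.478864); scaling to 100 gives 100.00 : 89.02 : 19.81.

100.00 : 89.02 : 19.81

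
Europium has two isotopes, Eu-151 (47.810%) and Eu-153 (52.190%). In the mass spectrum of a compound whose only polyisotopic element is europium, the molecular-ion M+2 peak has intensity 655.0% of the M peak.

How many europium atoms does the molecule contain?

For n independent Eu atoms, I(M+2)/I(M) = n · (abundance Eu-153) / (abundance Eu-151) = n · 0.52190/0.47810.
n = 6.550 × 0.47810/0.52190 = 6.00 ≈ 6

6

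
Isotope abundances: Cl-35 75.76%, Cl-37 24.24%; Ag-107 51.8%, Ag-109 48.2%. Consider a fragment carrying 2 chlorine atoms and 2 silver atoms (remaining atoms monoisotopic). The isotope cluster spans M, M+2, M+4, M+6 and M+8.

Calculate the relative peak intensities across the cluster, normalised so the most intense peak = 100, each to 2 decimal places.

Chlorine pattern (n=2): 0.57395776 : 0.36728448 : 0.05875776
Silver pattern (n=2): 0.268324 : 0.499352 : 0.232324
Convolve the two distributions (both contribute in 2-u steps):
  M: 0.57395776×0.268324 = 0.154007
  M+2: 0.57395776×0.499352 + 0.36728448×0.268324 = 0.385158
  M+4: 0.57395776×0.232324 + 0.36728448×0.499352 + 0.05875776×0.268324 = 0.332515
  M+6: 0.36728448×0.232324 + 0.05875776×0.499352 = 0.114670
  M+8: 0.05875776×0.232324 = 0.013651
Scale to base peak (0.385158) = 100: 39.99 : 100.00 : 86.33 : 29.77 : 3.54

39.99 : 100.00 : 86.33 : 29.77 : 3.54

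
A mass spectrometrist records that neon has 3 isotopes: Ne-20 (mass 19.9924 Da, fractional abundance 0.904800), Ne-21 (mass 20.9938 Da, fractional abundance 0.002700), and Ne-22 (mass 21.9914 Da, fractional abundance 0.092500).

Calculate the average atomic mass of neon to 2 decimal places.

20.18 Da

Weight each isotope mass by its fractional abundance: 0.904800 × 19.9924 + 0.002700 × 20.9938 + 0.092500 × 21.9914
= 18.08912 + 0.05668 + 2.03420 = 20.18000 Da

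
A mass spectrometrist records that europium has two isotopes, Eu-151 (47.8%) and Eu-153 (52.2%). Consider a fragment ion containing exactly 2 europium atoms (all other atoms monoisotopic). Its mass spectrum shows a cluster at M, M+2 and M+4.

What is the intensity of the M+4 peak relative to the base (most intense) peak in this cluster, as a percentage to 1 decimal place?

54.6%

Binomial terms of (0.478 + 0.522)^2: M 0.2285, M+2 0.4990, M+4 0.2725 → M+2 is the base peak.
P(M+2) = C(2,1) × 0.478^1 × 0.522^1 = 2 × 0.4780 × 0.5220 = 0.499032 (base)
P(M+4) = C(2,2) × 0.478^0 × 0.522^2 = 1 × 1.0000 × 0.272484 = 0.272484
Relative intensity = 0.272484 / 0.499032 × 100 = 54.6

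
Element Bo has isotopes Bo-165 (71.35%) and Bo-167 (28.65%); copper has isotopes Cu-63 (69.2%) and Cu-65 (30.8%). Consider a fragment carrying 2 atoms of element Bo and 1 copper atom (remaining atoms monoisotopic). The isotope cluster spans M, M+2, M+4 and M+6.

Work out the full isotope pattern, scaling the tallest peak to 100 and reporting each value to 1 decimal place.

Element Bo pattern (n=2): 0.50908225 : 0.4088355 : 0.08208225
Copper pattern (n=1): 0.6920 : 0.3080
Convolve the two distributions (both contribute in 2-u steps):
  M: 0.50908225×0.6920 = 0.352285
  M+2: 0.50908225×0.3080 + 0.4088355×0.6920 = 0.439711
  M+4: 0.4088355×0.3080 + 0.08208225×0.6920 = 0.182722
  M+6: 0.08208225×0.3080 = 0.025281
Scale to base peak (0.439711) = 100: 80.1 : 100.0 : 41.6 : 5.7

80.1 : 100.0 : 41.6 : 5.7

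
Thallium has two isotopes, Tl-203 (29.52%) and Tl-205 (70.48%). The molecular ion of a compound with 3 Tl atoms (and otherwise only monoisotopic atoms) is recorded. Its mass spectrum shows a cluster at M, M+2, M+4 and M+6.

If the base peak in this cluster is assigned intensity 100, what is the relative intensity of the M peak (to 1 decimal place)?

Binomial terms of (0.2952 + 0.7048)^3: M 0.0257, M+2 0.1843, M+4 0.4399, M+6 0.3501 → M+4 is the base peak.
P(M+4) = C(3,2) × 0.2952^1 × 0.7048^2 = 3 × 0.2952 × 0.49674304 = 0.439916 (base)
P(M) = C(3,0) × 0.2952^3 × 0.7048^0 = 1 × 0.02572463 × 1.0000 = 0.025725
Relative intensity = 0.025725 / 0.439916 × 100 = 5.8

5.8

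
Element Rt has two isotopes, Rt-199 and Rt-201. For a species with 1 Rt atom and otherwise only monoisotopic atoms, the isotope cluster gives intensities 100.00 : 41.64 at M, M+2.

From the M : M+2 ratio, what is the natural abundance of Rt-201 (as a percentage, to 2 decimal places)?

29.40%

Let p = fractional abundance of Rt-199. I(M+2)/I(M) = [C(1,1)·p^0·(1−p)] / p^1 = 1·(1−p)/p = 41.64/100.00 = 0.4164
(1−p)/p = 0.4164/1 = 0.4164  ⇒  p = 1/(1 + 0.4164) = 0.7060
Rt-199: 70.60%, Rt-201: 29.40%.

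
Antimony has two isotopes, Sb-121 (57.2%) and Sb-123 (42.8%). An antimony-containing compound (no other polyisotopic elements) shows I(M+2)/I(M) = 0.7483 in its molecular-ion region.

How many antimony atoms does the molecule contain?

1

For n independent Sb atoms, I(M+2)/I(M) = n · (abundance Sb-123) / (abundance Sb-121) = n · 0.428/0.572.
n = 0.7483 × 0.572/0.428 = 1.00 ≈ 1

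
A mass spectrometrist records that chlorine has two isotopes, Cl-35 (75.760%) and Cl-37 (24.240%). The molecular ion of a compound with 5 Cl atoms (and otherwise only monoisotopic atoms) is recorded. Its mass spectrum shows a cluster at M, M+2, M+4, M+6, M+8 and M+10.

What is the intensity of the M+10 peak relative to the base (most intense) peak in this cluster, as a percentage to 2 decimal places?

0.21%

Term probabilities: M 0.2496, M+2 0.3993, M+4 0.2555, M+6 0.0817, M+8 0.0131, M+10 0.0008. Base peak = M+2.
P(M+2) = C(5,1) × 0.75760^4 × 0.24240^1 = 5 × 0.32942751 × 0.2424 = 0.399266 (base)
P(M+10) = C(5,5) × 0.75760^0 × 0.24240^5 = 1 × 1.0000 × 0.00083688 = 0.000837
Relative intensity = 0.000837 / 0.399266 × 100 = 0.21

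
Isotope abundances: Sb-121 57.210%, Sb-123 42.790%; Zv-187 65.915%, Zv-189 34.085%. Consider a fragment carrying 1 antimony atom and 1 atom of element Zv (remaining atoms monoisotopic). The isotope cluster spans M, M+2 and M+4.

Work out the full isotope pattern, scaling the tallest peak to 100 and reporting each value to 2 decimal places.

Antimony pattern (n=1): 0.5721 : 0.4279
Element Zv pattern (n=1): 0.65915 : 0.34085
Convolve the two distributions (both contribute in 2-u steps):
  M: 0.5721×0.65915 = 0.377100
  M+2: 0.5721×0.34085 + 0.4279×0.65915 = 0.477051
  M+4: 0.4279×0.34085 = 0.145850
Scale to base peak (0.477051) = 100: 79.05 : 100.00 : 30.57

79.05 : 100.00 : 30.57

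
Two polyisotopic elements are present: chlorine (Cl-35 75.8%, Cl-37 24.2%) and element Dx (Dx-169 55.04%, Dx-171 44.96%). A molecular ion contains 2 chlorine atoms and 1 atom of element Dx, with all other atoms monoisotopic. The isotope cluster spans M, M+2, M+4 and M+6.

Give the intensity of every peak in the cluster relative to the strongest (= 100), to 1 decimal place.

68.7 : 100.0 : 42.8 : 5.7

Chlorine pattern (n=2): 0.574564 : 0.366872 : 0.058564
Element Dx pattern (n=1): 0.5504 : 0.4496
Convolve the two distributions (both contribute in 2-u steps):
  M: 0.574564×0.5504 = 0.316240
  M+2: 0.574564×0.4496 + 0.366872×0.5504 = 0.460250
  M+4: 0.366872×0.4496 + 0.058564×0.5504 = 0.197179
  M+6: 0.058564×0.4496 = 0.026330
Scale to base peak (0.460250) = 100: 68.7 : 100.0 : 42.8 : 5.7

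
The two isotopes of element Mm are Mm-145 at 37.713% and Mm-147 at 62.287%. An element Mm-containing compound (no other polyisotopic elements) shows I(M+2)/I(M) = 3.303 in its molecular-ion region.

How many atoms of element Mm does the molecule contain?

With n Mm atoms, P(M+2)/P(M) = C(n,1)·p^(n−1)q / p^n = n·q/p = n · 0.62287/0.37713.
n = 3.303 × 0.37713/0.62287 = 2.00 ≈ 2

2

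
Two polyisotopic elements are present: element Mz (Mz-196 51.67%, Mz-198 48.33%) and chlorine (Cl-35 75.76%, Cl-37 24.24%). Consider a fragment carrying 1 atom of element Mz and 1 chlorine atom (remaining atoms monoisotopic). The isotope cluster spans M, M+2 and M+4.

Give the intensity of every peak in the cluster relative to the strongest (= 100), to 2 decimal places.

79.66 : 100.00 : 23.84

Element Mz pattern (n=1): 0.5167 : 0.4833
Chlorine pattern (n=1): 0.7576 : 0.2424
Convolve the two distributions (both contribute in 2-u steps):
  M: 0.5167×0.7576 = 0.391452
  M+2: 0.5167×0.2424 + 0.4833×0.7576 = 0.491396
  M+4: 0.4833×0.2424 = 0.117152
Scale to base peak (0.491396) = 100: 79.66 : 100.00 : 23.84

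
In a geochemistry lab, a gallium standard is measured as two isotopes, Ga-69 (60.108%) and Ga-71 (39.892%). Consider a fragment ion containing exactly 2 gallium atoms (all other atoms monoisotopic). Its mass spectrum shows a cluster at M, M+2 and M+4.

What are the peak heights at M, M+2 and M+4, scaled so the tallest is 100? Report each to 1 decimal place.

Expanding (0.60108 + 0.39892)^2:
P(M) = 0.60108^2 = 0.361297
P(M+2) = 2 × 0.60108^1 × 0.39892^1 = 0.479566
P(M+4) = 0.39892^2 = 0.159137
The M+2 peak is largest (0.479566); scaling to 100 gives 75.3 : 100.0 : 33.2.

75.3 : 100.0 : 33.2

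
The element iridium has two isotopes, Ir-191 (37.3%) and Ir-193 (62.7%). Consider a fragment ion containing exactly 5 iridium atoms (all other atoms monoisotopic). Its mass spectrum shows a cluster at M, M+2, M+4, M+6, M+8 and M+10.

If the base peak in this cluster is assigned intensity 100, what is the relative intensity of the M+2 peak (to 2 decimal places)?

Binomial terms of (0.373 + 0.627)^5: M 0.0072, M+2 0.0607, M+4 0.2040, M+6 0.3429, M+8 0.2882, M+10 0.0969 → M+6 is the base peak.
P(M+6) = C(5,3) × 0.373^2 × 0.627^3 = 10 × 0.139129 × 0.24649188 = 0.342942 (base)
P(M+2) = C(5,1) × 0.373^4 × 0.627^1 = 5 × 0.01935688 × 0.6270 = 0.060684
Relative intensity = 0.060684 / 0.342942 × 100 = 17.70

17.70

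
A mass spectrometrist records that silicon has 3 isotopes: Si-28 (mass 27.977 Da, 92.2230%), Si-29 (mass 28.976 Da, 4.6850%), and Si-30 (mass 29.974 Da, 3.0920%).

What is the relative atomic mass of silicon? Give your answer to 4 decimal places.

28.0856 Da

Average mass = Σ (abundance × isotope mass) = 0.922230 × 27.977 + 0.046850 × 28.976 + 0.030920 × 29.974
= 25.80123 + 1.35753 + 0.92680 = 28.08556 Da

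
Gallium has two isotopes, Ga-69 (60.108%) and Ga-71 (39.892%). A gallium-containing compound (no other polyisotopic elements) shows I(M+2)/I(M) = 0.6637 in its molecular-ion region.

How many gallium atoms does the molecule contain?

The M+2/M ratio from n Ga atoms is n · q/p = n · 0.39892/0.60108.
n = 0.6637 × 0.60108/0.39892 = 1.00 ≈ 1

1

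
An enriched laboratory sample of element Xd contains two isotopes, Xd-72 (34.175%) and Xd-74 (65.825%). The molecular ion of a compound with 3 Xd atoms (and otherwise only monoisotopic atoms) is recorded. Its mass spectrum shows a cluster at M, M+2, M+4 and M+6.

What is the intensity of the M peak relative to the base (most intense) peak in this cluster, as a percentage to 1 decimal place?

9.0%

Term probabilities: M 0.0399, M+2 0.2306, M+4 0.4442, M+6 0.2852. Base peak = M+4.
P(M+4) = C(3,2) × 0.34175^1 × 0.65825^2 = 3 × 0.34175 × 0.43329306 = 0.444234 (base)
P(M) = C(3,0) × 0.34175^3 × 0.65825^0 = 1 × 0.03991403 × 1.0000 = 0.039914
Relative intensity = 0.039914 / 0.444234 × 100 = 9.0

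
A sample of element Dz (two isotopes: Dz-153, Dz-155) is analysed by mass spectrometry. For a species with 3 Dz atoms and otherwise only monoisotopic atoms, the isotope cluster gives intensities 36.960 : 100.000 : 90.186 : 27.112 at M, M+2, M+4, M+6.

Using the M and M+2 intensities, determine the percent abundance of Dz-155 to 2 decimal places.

Write p for the Dz-153 fraction. I(M+2)/I(M) = [C(3,1)·p^2·(1−p)] / p^3 = 3·(1−p)/p = 100.000/36.960 = 2.7056
(1−p)/p = 2.7056/3 = 0.9019  ⇒  p = 1/(1 + 0.9019) = 0.5258
Dz-153: 52.58%, Dz-155: 47.42%.

47.42%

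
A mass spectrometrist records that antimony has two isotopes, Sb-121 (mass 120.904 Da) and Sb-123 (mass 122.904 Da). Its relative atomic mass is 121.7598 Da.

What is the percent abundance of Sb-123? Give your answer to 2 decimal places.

42.79%

Writing the weighted mean with unknown fraction x of Sb-121:
120.904·x + 122.904·(1 − x) = 121.7598
(120.904 − 122.904)·x = 121.7598 − 122.904
x = -1.1442 / -2.000 = 0.57210 → 57.21% Sb-121, 42.79% Sb-123.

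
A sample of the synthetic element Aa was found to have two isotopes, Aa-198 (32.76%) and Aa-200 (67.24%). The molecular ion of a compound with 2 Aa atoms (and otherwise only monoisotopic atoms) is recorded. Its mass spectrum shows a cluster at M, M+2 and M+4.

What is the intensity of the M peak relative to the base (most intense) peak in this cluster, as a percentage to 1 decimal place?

Binomial terms of (0.3276 + 0.6724)^2: M 0.1073, M+2 0.4406, M+4 0.4521 → M+4 is the base peak.
P(M+4) = C(2,2) × 0.3276^0 × 0.6724^2 = 1 × 1.0000 × 0.45212176 = 0.452122 (base)
P(M) = C(2,0) × 0.3276^2 × 0.6724^0 = 1 × 0.10732176 × 1.0000 = 0.107322
Relative intensity = 0.107322 / 0.452122 × 100 = 23.7

23.7%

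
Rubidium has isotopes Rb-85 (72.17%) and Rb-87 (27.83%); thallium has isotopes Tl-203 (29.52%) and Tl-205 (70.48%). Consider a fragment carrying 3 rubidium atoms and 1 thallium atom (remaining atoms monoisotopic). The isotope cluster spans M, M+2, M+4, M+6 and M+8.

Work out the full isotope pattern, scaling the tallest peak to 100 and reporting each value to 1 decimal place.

28.2 : 100.0 : 90.5 : 31.7 : 3.9

Rubidium pattern (n=3): 0.37589809 : 0.43485841 : 0.16768892 : 0.02155458
Thallium pattern (n=1): 0.2952 : 0.7048
Convolve the two distributions (both contribute in 2-u steps):
  M: 0.37589809×0.2952 = 0.110965
  M+2: 0.37589809×0.7048 + 0.43485841×0.2952 = 0.393303
  M+4: 0.43485841×0.7048 + 0.16768892×0.2952 = 0.355990
  M+6: 0.16768892×0.7048 + 0.02155458×0.2952 = 0.124550
  M+8: 0.02155458×0.7048 = 0.015192
Scale to base peak (0.393303) = 100: 28.2 : 100.0 : 90.5 : 31.7 : 3.9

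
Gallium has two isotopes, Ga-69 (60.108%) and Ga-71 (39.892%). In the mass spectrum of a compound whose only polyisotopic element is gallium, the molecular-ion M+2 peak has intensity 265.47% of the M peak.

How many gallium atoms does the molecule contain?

For n independent Ga atoms, I(M+2)/I(M) = n · (abundance Ga-71) / (abundance Ga-69) = n · 0.39892/0.60108.
n = 2.6547 × 0.60108/0.39892 = 4.00 ≈ 4

4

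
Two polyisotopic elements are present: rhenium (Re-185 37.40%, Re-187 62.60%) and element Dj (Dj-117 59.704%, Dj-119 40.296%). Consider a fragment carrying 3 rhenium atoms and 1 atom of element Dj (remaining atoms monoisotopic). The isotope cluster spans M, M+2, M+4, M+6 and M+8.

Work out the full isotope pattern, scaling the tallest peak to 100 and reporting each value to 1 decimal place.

8.5 : 48.3 : 100.0 : 87.9 : 26.8

Rhenium pattern (n=3): 0.05231362 : 0.26268713 : 0.43968487 : 0.24531438
Element Dj pattern (n=1): 0.59704 : 0.40296
Convolve the two distributions (both contribute in 2-u steps):
  M: 0.05231362×0.59704 = 0.031233
  M+2: 0.05231362×0.40296 + 0.26268713×0.59704 = 0.177915
  M+4: 0.26268713×0.40296 + 0.43968487×0.59704 = 0.368362
  M+6: 0.43968487×0.40296 + 0.24531438×0.59704 = 0.323638
  M+8: 0.24531438×0.40296 = 0.098852
Scale to base peak (0.368362) = 100: 8.5 : 48.3 : 100.0 : 87.9 : 26.8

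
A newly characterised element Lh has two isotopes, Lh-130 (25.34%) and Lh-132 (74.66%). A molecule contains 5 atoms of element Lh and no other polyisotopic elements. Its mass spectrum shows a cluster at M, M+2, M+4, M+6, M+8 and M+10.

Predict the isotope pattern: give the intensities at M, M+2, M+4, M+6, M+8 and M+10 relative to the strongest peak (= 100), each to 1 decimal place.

0.3 : 3.9 : 23.0 : 67.9 : 100.0 : 58.9

Each Lh atom is independently Lh-130 (p = 0.2534) or Lh-132 (q = 0.7466); the cluster is the binomial expansion (p + q)^5.
P(M) = 0.2534^5 = 0.001045
P(M+2) = 5 × 0.2534^4 × 0.7466^1 = 0.015392
P(M+4) = 10 × 0.2534^3 × 0.7466^2 = 0.090698
P(M+6) = 10 × 0.2534^2 × 0.7466^3 = 0.267225
P(M+8) = 5 × 0.2534^1 × 0.7466^4 = 0.393667
P(M+10) = 0.7466^5 = 0.231974
The M+8 peak is largest (0.393667); scaling to 100 gives 0.3 : 3.9 : 23.0 : 67.9 : 100.0 : 58.9.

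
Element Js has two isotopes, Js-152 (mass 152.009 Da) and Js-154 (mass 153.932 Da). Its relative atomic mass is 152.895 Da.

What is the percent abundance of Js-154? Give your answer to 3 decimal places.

With x = fraction of Js-152 (so Js-154 is 1 − x):
152.009·x + 153.932·(1 − x) = 152.895
(152.009 − 153.932)·x = 152.895 − 153.932
x = -1.037 / -1.923 = 0.53926 → 53.926% Js-152, 46.074% Js-154.

46.074%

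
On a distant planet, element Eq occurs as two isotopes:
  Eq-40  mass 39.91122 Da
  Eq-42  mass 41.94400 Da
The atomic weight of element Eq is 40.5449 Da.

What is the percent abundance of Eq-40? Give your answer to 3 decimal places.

With x = fraction of Eq-40 (so Eq-42 is 1 − x):
39.91122·x + 41.94400·(1 − x) = 40.5449
(39.91122 − 41.94400)·x = 40.5449 − 41.94400
x = -1.39910 / -2.03278 = 0.68827 → 68.827% Eq-40, 31.173% Eq-42.

68.827%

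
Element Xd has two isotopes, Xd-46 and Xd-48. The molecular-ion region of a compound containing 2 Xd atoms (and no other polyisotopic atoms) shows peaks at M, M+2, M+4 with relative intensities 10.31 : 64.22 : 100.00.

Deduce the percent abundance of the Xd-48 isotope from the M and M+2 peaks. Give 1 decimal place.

If p is the fraction of Xd that is Xd-46, then I(M+2)/I(M) = [C(2,1)·p^1·(1−p)] / p^2 = 2·(1−p)/p = 64.22/10.31 = 6.2289
(1−p)/p = 6.2289/2 = 3.1145  ⇒  p = 1/(1 + 3.1145) = 0.2430
Xd-46: 24.3%, Xd-48: 75.7%.

75.7%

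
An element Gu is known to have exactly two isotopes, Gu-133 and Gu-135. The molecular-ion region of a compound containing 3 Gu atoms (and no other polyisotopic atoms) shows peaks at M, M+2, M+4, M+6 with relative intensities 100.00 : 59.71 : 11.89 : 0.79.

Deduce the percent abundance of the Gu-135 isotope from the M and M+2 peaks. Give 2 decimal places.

Write p for the Gu-133 fraction. I(M+2)/I(M) = [C(3,1)·p^2·(1−p)] / p^3 = 3·(1−p)/p = 59.71/100.00 = 0.5971
(1−p)/p = 0.5971/3 = 0.1990  ⇒  p = 1/(1 + 0.1990) = 0.8340
Gu-133: 83.40%, Gu-135: 16.60%.

16.60%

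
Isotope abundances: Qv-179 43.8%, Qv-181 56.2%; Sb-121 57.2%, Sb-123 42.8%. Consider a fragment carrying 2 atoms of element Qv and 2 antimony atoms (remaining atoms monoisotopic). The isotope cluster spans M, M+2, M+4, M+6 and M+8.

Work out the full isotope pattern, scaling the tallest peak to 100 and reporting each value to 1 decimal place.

16.5 : 67.2 : 100.0 : 64.5 : 15.2

Element Qv pattern (n=2): 0.191844 : 0.492312 : 0.315844
Antimony pattern (n=2): 0.327184 : 0.489632 : 0.183184
Convolve the two distributions (both contribute in 2-u steps):
  M: 0.191844×0.327184 = 0.062768
  M+2: 0.191844×0.489632 + 0.492312×0.327184 = 0.255010
  M+4: 0.191844×0.183184 + 0.492312×0.489632 + 0.315844×0.327184 = 0.379534
  M+6: 0.492312×0.183184 + 0.315844×0.489632 = 0.244831
  M+8: 0.315844×0.183184 = 0.057858
Scale to base peak (0.379534) = 100: 16.5 : 67.2 : 100.0 : 64.5 : 15.2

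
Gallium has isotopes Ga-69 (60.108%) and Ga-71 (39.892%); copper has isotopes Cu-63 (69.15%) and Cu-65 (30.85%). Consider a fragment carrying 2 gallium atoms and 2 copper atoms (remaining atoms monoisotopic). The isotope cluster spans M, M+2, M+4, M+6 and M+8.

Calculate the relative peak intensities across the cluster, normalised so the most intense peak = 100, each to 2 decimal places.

45.05 : 100.00 : 82.17 : 29.61 : 3.95

Gallium pattern (n=2): 0.36129717 : 0.47956567 : 0.15913717
Copper pattern (n=2): 0.47817225 : 0.4266555 : 0.09517225
Convolve the two distributions (both contribute in 2-u steps):
  M: 0.36129717×0.47817225 = 0.172762
  M+2: 0.36129717×0.4266555 + 0.47956567×0.47817225 = 0.383464
  M+4: 0.36129717×0.09517225 + 0.47956567×0.4266555 + 0.15913717×0.47817225 = 0.315090
  M+6: 0.47956567×0.09517225 + 0.15913717×0.4266555 = 0.113538
  M+8: 0.15913717×0.09517225 = 0.015145
Scale to base peak (0.383464) = 100: 45.05 : 100.00 : 82.17 : 29.61 : 3.95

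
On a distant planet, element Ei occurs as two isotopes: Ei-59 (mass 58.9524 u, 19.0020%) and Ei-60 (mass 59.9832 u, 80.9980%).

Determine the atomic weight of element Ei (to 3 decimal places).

59.787 u

The abundance-weighted mean is 0.190020 × 58.9524 + 0.809980 × 59.9832
= 11.20214 + 48.58519 = 59.78733 u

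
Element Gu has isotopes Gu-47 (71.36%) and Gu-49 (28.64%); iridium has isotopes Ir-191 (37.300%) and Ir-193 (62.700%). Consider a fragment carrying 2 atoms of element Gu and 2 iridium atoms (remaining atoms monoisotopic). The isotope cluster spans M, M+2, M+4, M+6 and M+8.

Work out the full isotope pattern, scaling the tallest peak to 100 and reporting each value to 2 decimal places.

17.59 : 73.25 : 100.00 : 49.42 : 8.01

Element Gu pattern (n=2): 0.50922496 : 0.40875008 : 0.08202496
Iridium pattern (n=2): 0.139129 : 0.467742 : 0.393129
Convolve the two distributions (both contribute in 2-u steps):
  M: 0.50922496×0.139129 = 0.070848
  M+2: 0.50922496×0.467742 + 0.40875008×0.139129 = 0.295055
  M+4: 0.50922496×0.393129 + 0.40875008×0.467742 + 0.08202496×0.139129 = 0.402793
  M+6: 0.40875008×0.393129 + 0.08202496×0.467742 = 0.199058
  M+8: 0.08202496×0.393129 = 0.032246
Scale to base peak (0.402793) = 100: 17.59 : 73.25 : 100.00 : 49.42 : 8.01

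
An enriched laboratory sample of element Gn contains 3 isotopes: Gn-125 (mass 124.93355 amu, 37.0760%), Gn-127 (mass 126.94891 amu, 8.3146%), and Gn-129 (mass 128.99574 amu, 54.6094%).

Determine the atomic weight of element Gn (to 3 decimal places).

127.319 amu

Ar = Σ fᵢ·mᵢ = 0.370760 × 124.93355 + 0.083146 × 126.94891 + 0.546094 × 128.99574
= 46.320363 + 10.555294 + 70.443800 = 127.319457 amu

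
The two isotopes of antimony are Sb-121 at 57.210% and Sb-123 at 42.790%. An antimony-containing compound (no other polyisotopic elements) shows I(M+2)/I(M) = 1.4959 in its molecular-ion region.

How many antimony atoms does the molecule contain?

The M+2/M ratio from n Sb atoms is n · q/p = n · 0.42790/0.57210.
n = 1.4959 × 0.57210/0.42790 = 2.00 ≈ 2

2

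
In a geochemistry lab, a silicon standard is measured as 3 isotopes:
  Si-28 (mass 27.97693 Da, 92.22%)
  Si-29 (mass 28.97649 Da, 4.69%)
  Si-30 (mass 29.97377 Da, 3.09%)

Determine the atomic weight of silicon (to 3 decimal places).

Average mass = Σ (abundance × isotope mass) = 0.9222 × 27.97693 + 0.0469 × 28.97649 + 0.0309 × 29.97377
= 25.800325 + 1.358997 + 0.926189 = 28.085511 Da

28.086 Da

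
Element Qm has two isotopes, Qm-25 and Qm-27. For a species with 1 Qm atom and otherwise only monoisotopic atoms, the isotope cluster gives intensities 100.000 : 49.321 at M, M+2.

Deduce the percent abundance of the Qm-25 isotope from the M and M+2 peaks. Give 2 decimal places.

Let p = fractional abundance of Qm-25. I(M+2)/I(M) = [C(1,1)·p^0·(1−p)] / p^1 = 1·(1−p)/p = 49.321/100.000 = 0.4932
(1−p)/p = 0.4932/1 = 0.4932  ⇒  p = 1/(1 + 0.4932) = 0.6697
Qm-25: 66.97%, Qm-27: 33.03%.

66.97%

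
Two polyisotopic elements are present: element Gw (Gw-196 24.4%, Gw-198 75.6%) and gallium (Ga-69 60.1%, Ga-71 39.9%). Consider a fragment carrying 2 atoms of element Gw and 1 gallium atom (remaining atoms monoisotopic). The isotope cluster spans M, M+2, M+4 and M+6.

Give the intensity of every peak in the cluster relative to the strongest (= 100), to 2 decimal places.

Element Gw pattern (n=2): 0.059536 : 0.368928 : 0.571536
Gallium pattern (n=1): 0.6010 : 0.3990
Convolve the two distributions (both contribute in 2-u steps):
  M: 0.059536×0.6010 = 0.035781
  M+2: 0.059536×0.3990 + 0.368928×0.6010 = 0.245481
  M+4: 0.368928×0.3990 + 0.571536×0.6010 = 0.490695
  M+6: 0.571536×0.3990 = 0.228043
Scale to base peak (0.490695) = 100: 7.29 : 50.03 : 100.00 : 46.47

7.29 : 50.03 : 100.00 : 46.47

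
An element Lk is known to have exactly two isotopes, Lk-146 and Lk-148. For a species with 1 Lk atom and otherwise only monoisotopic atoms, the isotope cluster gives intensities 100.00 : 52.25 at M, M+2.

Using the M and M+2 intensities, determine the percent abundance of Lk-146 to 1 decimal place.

If p is the fraction of Lk that is Lk-146, then I(M+2)/I(M) = [C(1,1)·p^0·(1−p)] / p^1 = 1·(1−p)/p = 52.25/100.00 = 0.5225
(1−p)/p = 0.5225/1 = 0.5225  ⇒  p = 1/(1 + 0.5225) = 0.6568
Lk-146: 65.7%, Lk-148: 34.3%.

65.7%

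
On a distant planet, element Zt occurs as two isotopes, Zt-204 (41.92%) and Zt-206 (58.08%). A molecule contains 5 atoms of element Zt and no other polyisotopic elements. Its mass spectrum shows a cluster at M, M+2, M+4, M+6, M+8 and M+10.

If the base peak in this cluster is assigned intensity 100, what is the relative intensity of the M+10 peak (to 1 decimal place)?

19.2

Term probabilities: M 0.0129, M+2 0.0897, M+4 0.2485, M+6 0.3443, M+8 0.2385, M+10 0.0661. Base peak = M+6.
P(M+6) = C(5,3) × 0.4192^2 × 0.5808^3 = 10 × 0.17572864 × 0.19592047 = 0.344288 (base)
P(M+10) = C(5,5) × 0.4192^0 × 0.5808^5 = 1 × 1.0000 × 0.06608959 = 0.066090
Relative intensity = 0.066090 / 0.344288 × 100 = 19.2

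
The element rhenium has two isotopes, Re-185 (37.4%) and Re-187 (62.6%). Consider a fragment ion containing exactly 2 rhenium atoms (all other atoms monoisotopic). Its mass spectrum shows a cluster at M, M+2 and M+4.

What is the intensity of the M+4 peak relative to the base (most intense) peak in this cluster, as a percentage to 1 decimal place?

83.7%

Term probabilities: M 0.1399, M+2 0.4682, M+4 0.3919. Base peak = M+2.
P(M+2) = C(2,1) × 0.374^1 × 0.626^1 = 2 × 0.3740 × 0.6260 = 0.468248 (base)
P(M+4) = C(2,2) × 0.374^0 × 0.626^2 = 1 × 1.0000 × 0.391876 = 0.391876
Relative intensity = 0.391876 / 0.468248 × 100 = 83.7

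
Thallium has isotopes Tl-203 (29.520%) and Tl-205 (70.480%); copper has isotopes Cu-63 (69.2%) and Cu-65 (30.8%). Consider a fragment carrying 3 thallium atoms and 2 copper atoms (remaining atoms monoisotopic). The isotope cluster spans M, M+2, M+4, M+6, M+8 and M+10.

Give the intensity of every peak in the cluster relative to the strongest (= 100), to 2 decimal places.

3.31 : 26.62 : 78.26 : 100.00 : 51.25 : 8.91

Thallium pattern (n=3): 0.02572463 : 0.18425524 : 0.43991564 : 0.35010449
Copper pattern (n=2): 0.478864 : 0.426272 : 0.094864
Convolve the two distributions (both contribute in 2-u steps):
  M: 0.02572463×0.478864 = 0.012319
  M+2: 0.02572463×0.426272 + 0.18425524×0.478864 = 0.099199
  M+4: 0.02572463×0.094864 + 0.18425524×0.426272 + 0.43991564×0.478864 = 0.291643
  M+6: 0.18425524×0.094864 + 0.43991564×0.426272 + 0.35010449×0.478864 = 0.372655
  M+8: 0.43991564×0.094864 + 0.35010449×0.426272 = 0.190972
  M+10: 0.35010449×0.094864 = 0.033212
Scale to base peak (0.372655) = 100: 3.31 : 26.62 : 78.26 : 100.00 : 51.25 : 8.91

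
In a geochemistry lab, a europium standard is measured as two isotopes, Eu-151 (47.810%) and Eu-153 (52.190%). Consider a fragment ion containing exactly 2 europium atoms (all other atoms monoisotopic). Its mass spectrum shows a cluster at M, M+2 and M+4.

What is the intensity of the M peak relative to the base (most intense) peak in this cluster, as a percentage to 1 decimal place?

45.8%

(0.47810 + 0.52190)^2 gives M 0.2286, M+2 0.4990, M+4 0.2724; the largest is M+2.
P(M+2) = C(2,1) × 0.47810^1 × 0.52190^1 = 2 × 0.4781 × 0.5219 = 0.499041 (base)
P(M) = C(2,0) × 0.47810^2 × 0.52190^0 = 1 × 0.22857961 × 1.0000 = 0.228580
Relative intensity = 0.228580 / 0.499041 × 100 = 45.8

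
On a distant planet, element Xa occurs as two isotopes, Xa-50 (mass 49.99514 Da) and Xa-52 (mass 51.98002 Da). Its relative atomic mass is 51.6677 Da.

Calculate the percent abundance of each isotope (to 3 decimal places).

Xa-50: 15.735%, Xa-52: 84.265%

With x = fraction of Xa-50 (so Xa-52 is 1 − x):
49.99514·x + 51.98002·(1 − x) = 51.6677
(49.99514 − 51.98002)·x = 51.6677 − 51.98002
x = -0.31232 / -1.98488 = 0.15735 → 15.735% Xa-50, 84.265% Xa-52.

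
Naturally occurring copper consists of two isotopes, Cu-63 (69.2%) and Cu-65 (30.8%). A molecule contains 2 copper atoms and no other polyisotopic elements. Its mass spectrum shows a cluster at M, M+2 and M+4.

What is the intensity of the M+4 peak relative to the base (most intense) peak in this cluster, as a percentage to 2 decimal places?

Binomial terms of (0.692 + 0.308)^2: M 0.4789, M+2 0.4263, M+4 0.0949 → M is the base peak.
P(M) = C(2,0) × 0.692^2 × 0.308^0 = 1 × 0.478864 × 1.0000 = 0.478864 (base)
P(M+4) = C(2,2) × 0.692^0 × 0.308^2 = 1 × 1.0000 × 0.094864 = 0.094864
Relative intensity = 0.094864 / 0.478864 × 100 = 19.81

19.81%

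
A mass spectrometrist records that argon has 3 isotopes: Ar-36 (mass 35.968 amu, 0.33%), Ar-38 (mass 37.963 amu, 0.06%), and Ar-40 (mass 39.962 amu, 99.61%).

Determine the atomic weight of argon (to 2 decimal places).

39.95 amu

Average mass = Σ (abundance × isotope mass) = 0.0033 × 35.968 + 0.0006 × 37.963 + 0.9961 × 39.962
= 0.1187 + 0.0228 + 39.8061 = 39.9476 amu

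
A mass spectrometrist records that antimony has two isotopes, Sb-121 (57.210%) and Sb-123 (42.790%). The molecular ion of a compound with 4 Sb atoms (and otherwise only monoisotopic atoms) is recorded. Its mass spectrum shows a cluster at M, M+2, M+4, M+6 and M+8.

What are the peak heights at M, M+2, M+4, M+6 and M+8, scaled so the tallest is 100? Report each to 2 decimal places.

29.79 : 89.13 : 100.00 : 49.86 : 9.32

Expanding (0.57210 + 0.42790)^4:
P(M) = 0.57210^4 = 0.107124
P(M+2) = 4 × 0.57210^3 × 0.42790^1 = 0.320493
P(M+4) = 6 × 0.57210^2 × 0.42790^2 = 0.359567
P(M+6) = 4 × 0.57210^1 × 0.42790^3 = 0.179291
P(M+8) = 0.42790^4 = 0.033525
The M+4 peak is largest (0.359567); scaling to 100 gives 29.79 : 89.13 : 100.00 : 49.86 : 9.32.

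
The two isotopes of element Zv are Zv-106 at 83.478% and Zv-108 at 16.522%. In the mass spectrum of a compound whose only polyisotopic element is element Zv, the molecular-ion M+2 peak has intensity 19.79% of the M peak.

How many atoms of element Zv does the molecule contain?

1

The M+2/M ratio from n Zv atoms is n · q/p = n · 0.16522/0.83478.
n = 0.1979 × 0.83478/0.16522 = 1.00 ≈ 1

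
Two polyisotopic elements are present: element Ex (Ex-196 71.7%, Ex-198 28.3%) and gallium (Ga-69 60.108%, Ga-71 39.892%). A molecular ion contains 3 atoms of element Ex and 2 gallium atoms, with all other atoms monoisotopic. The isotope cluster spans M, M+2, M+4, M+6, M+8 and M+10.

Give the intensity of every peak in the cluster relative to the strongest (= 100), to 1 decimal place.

Element Ex pattern (n=3): 0.36860181 : 0.43646156 : 0.17227144 : 0.02266519
Gallium pattern (n=2): 0.36129717 : 0.47956567 : 0.15913717
Convolve the two distributions (both contribute in 2-u steps):
  M: 0.36860181×0.36129717 = 0.133175
  M+2: 0.36860181×0.47956567 + 0.43646156×0.36129717 = 0.334461
  M+4: 0.36860181×0.15913717 + 0.43646156×0.47956567 + 0.17227144×0.36129717 = 0.330211
  M+6: 0.43646156×0.15913717 + 0.17227144×0.47956567 + 0.02266519×0.36129717 = 0.160262
  M+8: 0.17227144×0.15913717 + 0.02266519×0.47956567 = 0.038284
  M+10: 0.02266519×0.15913717 = 0.003607
Scale to base peak (0.334461) = 100: 39.8 : 100.0 : 98.7 : 47.9 : 11.4 : 1.1

39.8 : 100.0 : 98.7 : 47.9 : 11.4 : 1.1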